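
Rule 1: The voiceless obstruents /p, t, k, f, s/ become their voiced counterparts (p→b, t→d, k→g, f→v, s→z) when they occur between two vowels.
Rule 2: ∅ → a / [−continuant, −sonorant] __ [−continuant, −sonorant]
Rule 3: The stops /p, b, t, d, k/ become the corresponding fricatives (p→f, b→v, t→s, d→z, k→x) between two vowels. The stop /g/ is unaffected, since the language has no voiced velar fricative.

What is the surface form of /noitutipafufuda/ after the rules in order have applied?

Rule 1 (intervocalic voicing): /t/ is a voiceless obstruent between vowels /i/ and /u/, so it voices to [d]. /t/ is a voiceless obstruent between vowels /u/ and /i/, so it voices to [d]. /p/ is a voiceless obstruent between vowels /i/ and /a/, so it voices to [b]. /f/ is a voiceless obstruent between vowels /a/ and /u/, so it voices to [v]. /f/ is a voiceless obstruent between vowels /u/ and /u/, so it voices to [v]. /noitutipafufuda/ → noidudibavuvuda.
Rule 2 (stop-cluster a-epenthesis): no segment meets the environment; /noidudibavuvuda/ is unchanged.
Rule 3 (intervocalic spirantization): /d/ is a stop between vowels /i/ and /u/, so it spirantizes to the fricative [z]. /d/ is a stop between vowels /u/ and /i/, so it spirantizes to the fricative [z]. /b/ is a stop between vowels /i/ and /a/, so it spirantizes to the fricative [v]. /d/ is a stop between vowels /u/ and /a/, so it spirantizes to the fricative [z]. /noidudibavuvuda/ → noizuzivavuvuza.

noizuzivavuvuza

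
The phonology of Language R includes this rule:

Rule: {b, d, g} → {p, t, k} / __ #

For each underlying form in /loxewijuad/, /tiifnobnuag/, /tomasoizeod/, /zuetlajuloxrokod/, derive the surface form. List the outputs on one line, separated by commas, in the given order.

/loxewijuad/: /d/ is a voiced stop in word-final position, so it devoices to [t]. → [loxewijuat].
/tiifnobnuag/: /g/ is a voiced stop in word-final position, so it devoices to [k]. → [tiifnobnuak].
/tomasoizeod/: /d/ is a voiced stop in word-final position, so it devoices to [t]. → [tomasoizeot].
/zuetlajuloxrokod/: /d/ is a voiced stop in word-final position, so it devoices to [t]. → [zuetlajuloxrokot].

loxewijuat, tiifnobnuak, tomasoizeot, zuetlajuloxrokot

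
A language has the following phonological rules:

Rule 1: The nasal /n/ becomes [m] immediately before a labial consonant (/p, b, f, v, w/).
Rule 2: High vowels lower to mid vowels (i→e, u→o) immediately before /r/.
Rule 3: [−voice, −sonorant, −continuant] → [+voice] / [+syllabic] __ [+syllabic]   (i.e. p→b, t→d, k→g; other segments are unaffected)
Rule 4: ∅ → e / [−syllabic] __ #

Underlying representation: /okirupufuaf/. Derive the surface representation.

Rule 1 (nasal place assimilation): no segment meets the environment; /okirupufuaf/ is unchanged.
Rule 2 (pre-rhotic lowering): /i/ is a high vowel immediately before /r/, so it lowers to [e]. /okirupufuaf/ → okerupufuaf.
Rule 3 (intervocalic voicing): /k/ is a voiceless stop between vowels /o/ and /e/, so it voices to [g]. /p/ is a voiceless stop between vowels /u/ and /u/, so it voices to [b]. /okerupufuaf/ → ogerubufuaf.
Rule 4 (final e-epenthesis): the form ends in the consonant /f/, so [e] is inserted word-finally. /ogerubufuaf/ → ogerubufuafe.

ogerubufuafe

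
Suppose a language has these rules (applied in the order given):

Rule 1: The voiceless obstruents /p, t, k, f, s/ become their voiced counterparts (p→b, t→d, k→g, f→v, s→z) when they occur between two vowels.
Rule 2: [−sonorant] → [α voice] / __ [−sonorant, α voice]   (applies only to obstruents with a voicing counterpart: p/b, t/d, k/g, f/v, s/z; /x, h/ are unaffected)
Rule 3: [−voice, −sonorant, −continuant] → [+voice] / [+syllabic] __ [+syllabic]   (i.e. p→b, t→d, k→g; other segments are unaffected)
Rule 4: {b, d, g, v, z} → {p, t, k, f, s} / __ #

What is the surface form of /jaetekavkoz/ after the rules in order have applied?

jaedegafkos

Rule 1 (intervocalic voicing): /t/ is a voiceless obstruent between vowels /e/ and /e/, so it voices to [d]. /k/ is a voiceless obstruent between vowels /e/ and /a/, so it voices to [g]. /jaetekavkoz/ → jaedegavkoz.
Rule 2 (regressive voicing assimilation): /v/ precedes the voiceless obstruent /k/, so it devoices to [f] by assimilation. /jaedegavkoz/ → jaedegafkoz.
Rule 3 (intervocalic voicing): no segment meets the environment; /jaedegafkoz/ is unchanged.
Rule 4 (final devoicing): /z/ is a voiced obstruent in word-final position, so it devoices to [s]. /jaedegafkoz/ → jaedegafkos.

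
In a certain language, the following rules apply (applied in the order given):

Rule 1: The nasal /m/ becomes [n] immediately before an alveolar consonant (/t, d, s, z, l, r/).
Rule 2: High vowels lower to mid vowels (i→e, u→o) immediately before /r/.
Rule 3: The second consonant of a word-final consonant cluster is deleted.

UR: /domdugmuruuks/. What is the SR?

Rule 1 (nasal place assimilation): /m/ precedes the alveolar consonant /d/, so it assimilates in place to [n]. /domdugmuruuks/ → dondugmuruuks.
Rule 2 (pre-rhotic lowering): /u/ is a high vowel immediately before /r/, so it lowers to [o]. /dondugmuruuks/ → dondugmoruuks.
Rule 3 (final cluster simplification): /s/ is the second consonant of a word-final cluster /ks/, so it deletes. /dondugmoruuks/ → dondugmoruuk.

dondugmoruuk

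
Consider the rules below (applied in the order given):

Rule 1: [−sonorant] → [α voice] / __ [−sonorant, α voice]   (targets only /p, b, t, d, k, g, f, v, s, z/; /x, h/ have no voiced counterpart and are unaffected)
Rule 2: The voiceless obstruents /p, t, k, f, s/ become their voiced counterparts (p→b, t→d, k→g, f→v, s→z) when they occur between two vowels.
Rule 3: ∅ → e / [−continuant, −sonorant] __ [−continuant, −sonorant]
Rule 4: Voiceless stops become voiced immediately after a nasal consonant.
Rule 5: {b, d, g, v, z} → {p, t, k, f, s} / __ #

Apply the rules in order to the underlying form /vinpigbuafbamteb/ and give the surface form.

vinbigebuavbamdep

Rule 1 (regressive voicing assimilation): /f/ precedes the voiced obstruent /b/, so it voices to [v] by assimilation. /vinpigbuafbamteb/ → vinpigbuavbamteb.
Rule 2 (intervocalic voicing): no segment meets the environment; /vinpigbuavbamteb/ is unchanged.
Rule 3 (stop-cluster e-epenthesis): /g/ and /b/ form a stop–stop cluster, so [e] is inserted between them. /vinpigbuavbamteb/ → vinpigebuavbamteb.
Rule 4 (post-nasal voicing): /p/ is a voiceless stop immediately after the nasal /n/, so it voices to [b]. /t/ is a voiceless stop immediately after the nasal /m/, so it voices to [d]. /vinpigebuavbamteb/ → vinbigebuavbamdeb.
Rule 5 (final devoicing): /b/ is a voiced obstruent in word-final position, so it devoices to [p]. /vinbigebuavbamdeb/ → vinbigebuavbamdep.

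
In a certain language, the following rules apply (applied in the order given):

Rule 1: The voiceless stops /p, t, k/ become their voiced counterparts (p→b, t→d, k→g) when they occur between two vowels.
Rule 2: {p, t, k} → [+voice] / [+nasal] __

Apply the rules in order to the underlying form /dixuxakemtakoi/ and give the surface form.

Rule 1 (intervocalic voicing): /k/ is a voiceless stop between vowels /a/ and /e/, so it voices to [g]. /k/ is a voiceless stop between vowels /a/ and /o/, so it voices to [g]. /dixuxakemtakoi/ → dixuxagemtagoi.
Rule 2 (post-nasal voicing): /t/ is a voiceless stop immediately after the nasal /m/, so it voices to [d]. /dixuxagemtagoi/ → dixuxagemdagoi.

dixuxagemdagoi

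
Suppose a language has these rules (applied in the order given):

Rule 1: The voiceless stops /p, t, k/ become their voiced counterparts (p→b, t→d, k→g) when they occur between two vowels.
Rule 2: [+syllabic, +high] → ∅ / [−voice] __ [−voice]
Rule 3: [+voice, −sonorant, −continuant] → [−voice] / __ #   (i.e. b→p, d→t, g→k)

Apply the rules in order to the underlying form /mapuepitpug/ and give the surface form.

mabuebitpuk

Rule 1 (intervocalic voicing): /p/ is a voiceless stop between vowels /a/ and /u/, so it voices to [b]. /p/ is a voiceless stop between vowels /e/ and /i/, so it voices to [b]. /mapuepitpug/ → mabuebitpug.
Rule 2 (high vowel syncope): no segment meets the environment; /mabuebitpug/ is unchanged.
Rule 3 (final devoicing): /g/ is a voiced stop in word-final position, so it devoices to [k]. /mabuebitpug/ → mabuebitpuk.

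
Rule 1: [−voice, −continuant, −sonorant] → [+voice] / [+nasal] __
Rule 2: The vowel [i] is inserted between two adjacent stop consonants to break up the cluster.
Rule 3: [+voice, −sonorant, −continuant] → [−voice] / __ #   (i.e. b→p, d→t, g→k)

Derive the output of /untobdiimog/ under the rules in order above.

Rule 1 (post-nasal voicing): /t/ is a voiceless stop immediately after the nasal /n/, so it voices to [d]. /untobdiimog/ → undobdiimog.
Rule 2 (stop-cluster i-epenthesis): /b/ and /d/ form a stop–stop cluster, so [i] is inserted between them. /undobdiimog/ → undobidiimog.
Rule 3 (final devoicing): /g/ is a voiced stop in word-final position, so it devoices to [k]. /undobidiimog/ → undobidiimok.

undobidiimok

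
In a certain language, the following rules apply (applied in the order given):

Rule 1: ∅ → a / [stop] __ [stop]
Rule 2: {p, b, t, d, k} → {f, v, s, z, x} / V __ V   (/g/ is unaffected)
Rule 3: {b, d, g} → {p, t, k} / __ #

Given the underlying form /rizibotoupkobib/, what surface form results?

rizivosoufaxovip

Rule 1 (stop-cluster a-epenthesis): /p/ and /k/ form a stop–stop cluster, so [a] is inserted between them. /rizibotoupkobib/ → rizibotoupakobib.
Rule 2 (intervocalic spirantization): /b/ is a stop between vowels /i/ and /o/, so it spirantizes to the fricative [v]. /t/ is a stop between vowels /o/ and /o/, so it spirantizes to the fricative [s]. /p/ is a stop between vowels /u/ and /a/, so it spirantizes to the fricative [f]. /k/ is a stop between vowels /a/ and /o/, so it spirantizes to the fricative [x]. /b/ is a stop between vowels /o/ and /i/, so it spirantizes to the fricative [v]. /rizibotoupakobib/ → rizivosoufaxovib.
Rule 3 (final devoicing): /b/ is a voiced stop in word-final position, so it devoices to [p]. /rizivosoufaxovib/ → rizivosoufaxovip.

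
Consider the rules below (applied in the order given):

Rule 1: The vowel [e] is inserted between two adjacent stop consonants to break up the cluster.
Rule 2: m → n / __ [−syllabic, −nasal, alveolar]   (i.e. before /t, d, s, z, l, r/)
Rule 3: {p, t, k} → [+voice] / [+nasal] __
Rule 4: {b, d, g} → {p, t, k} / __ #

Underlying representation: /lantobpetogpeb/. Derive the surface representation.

Rule 1 (stop-cluster e-epenthesis): /b/ and /p/ form a stop–stop cluster, so [e] is inserted between them. /g/ and /p/ form a stop–stop cluster, so [e] is inserted between them. /lantobpetogpeb/ → lantobepetogepeb.
Rule 2 (nasal place assimilation): no segment meets the environment; /lantobepetogepeb/ is unchanged.
Rule 3 (post-nasal voicing): /t/ is a voiceless stop immediately after the nasal /n/, so it voices to [d]. /lantobepetogepeb/ → landobepetogepeb.
Rule 4 (final devoicing): /b/ is a voiced stop in word-final position, so it devoices to [p]. /landobepetogepeb/ → landobepetogepep.

landobepetogepep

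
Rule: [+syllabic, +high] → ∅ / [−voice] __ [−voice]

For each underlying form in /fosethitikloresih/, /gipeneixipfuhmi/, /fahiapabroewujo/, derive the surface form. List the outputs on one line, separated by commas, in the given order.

fosethtkloresh, gipeneixpfhmi, fahiapabroewujo

/fosethitikloresih/: /i/ is a high vowel flanked by voiceless consonants /h/ and /t/, so it deletes. /i/ is a high vowel flanked by voiceless consonants /t/ and /k/, so it deletes. /i/ is a high vowel flanked by voiceless consonants /s/ and /h/, so it deletes. → [fosethtkloresh].
/gipeneixipfuhmi/: /i/ is a high vowel flanked by voiceless consonants /x/ and /p/, so it deletes. /u/ is a high vowel flanked by voiceless consonants /f/ and /h/, so it deletes. → [gipeneixpfhmi].
/fahiapabroewujo/: the rule's environment is not met; surfaces unchanged as [fahiapabroewujo].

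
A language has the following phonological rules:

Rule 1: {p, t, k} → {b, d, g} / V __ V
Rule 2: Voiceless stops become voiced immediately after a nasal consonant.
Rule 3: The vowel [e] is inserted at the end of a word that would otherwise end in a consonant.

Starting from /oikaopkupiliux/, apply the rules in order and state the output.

Rule 1 (intervocalic voicing): /k/ is a voiceless stop between vowels /i/ and /a/, so it voices to [g]. /p/ is a voiceless stop between vowels /u/ and /i/, so it voices to [b]. /oikaopkupiliux/ → oigaopkubiliux.
Rule 2 (post-nasal voicing): no segment meets the environment; /oigaopkubiliux/ is unchanged.
Rule 3 (final e-epenthesis): the form ends in the consonant /x/, so [e] is inserted word-finally. /oigaopkubiliux/ → oigaopkubiliuxe.

oigaopkubiliuxe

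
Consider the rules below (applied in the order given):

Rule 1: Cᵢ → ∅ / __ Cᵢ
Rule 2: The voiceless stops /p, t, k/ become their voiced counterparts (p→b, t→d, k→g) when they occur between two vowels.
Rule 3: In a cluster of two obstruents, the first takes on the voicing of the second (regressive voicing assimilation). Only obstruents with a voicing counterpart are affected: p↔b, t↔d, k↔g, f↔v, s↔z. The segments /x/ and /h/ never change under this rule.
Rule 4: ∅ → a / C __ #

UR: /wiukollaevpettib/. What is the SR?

Rule 1 (degemination): /ll/ is a geminate; the first /l/ deletes. /tt/ is a geminate; the first /t/ deletes. /wiukollaevpettib/ → wiukolaevpetib.
Rule 2 (intervocalic voicing): /k/ is a voiceless stop between vowels /u/ and /o/, so it voices to [g]. /t/ is a voiceless stop between vowels /e/ and /i/, so it voices to [d]. /wiukolaevpetib/ → wiugolaevpedib.
Rule 3 (regressive voicing assimilation): /v/ precedes the voiceless obstruent /p/, so it devoices to [f] by assimilation. /wiugolaevpedib/ → wiugolaefpedib.
Rule 4 (final a-epenthesis): the form ends in the consonant /b/, so [a] is inserted word-finally. /wiugolaefpedib/ → wiugolaefpediba.

wiugolaefpediba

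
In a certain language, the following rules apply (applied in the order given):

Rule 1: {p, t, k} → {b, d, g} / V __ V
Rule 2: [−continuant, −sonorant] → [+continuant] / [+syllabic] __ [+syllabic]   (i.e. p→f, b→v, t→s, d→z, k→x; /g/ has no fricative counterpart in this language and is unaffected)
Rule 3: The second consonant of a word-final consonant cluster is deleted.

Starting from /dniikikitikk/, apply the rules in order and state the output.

Rule 1 (intervocalic voicing): /k/ is a voiceless stop between vowels /i/ and /i/, so it voices to [g]. /k/ is a voiceless stop between vowels /i/ and /i/, so it voices to [g]. /t/ is a voiceless stop between vowels /i/ and /i/, so it voices to [d]. /dniikikitikk/ → dniigigidikk.
Rule 2 (intervocalic spirantization): /d/ is a stop between vowels /i/ and /i/, so it spirantizes to the fricative [z]. /dniigigidikk/ → dniigigizikk.
Rule 3 (final cluster simplification): /k/ is the second consonant of a word-final cluster /kk/, so it deletes. /dniigigizikk/ → dniigigizik.

dniigigizik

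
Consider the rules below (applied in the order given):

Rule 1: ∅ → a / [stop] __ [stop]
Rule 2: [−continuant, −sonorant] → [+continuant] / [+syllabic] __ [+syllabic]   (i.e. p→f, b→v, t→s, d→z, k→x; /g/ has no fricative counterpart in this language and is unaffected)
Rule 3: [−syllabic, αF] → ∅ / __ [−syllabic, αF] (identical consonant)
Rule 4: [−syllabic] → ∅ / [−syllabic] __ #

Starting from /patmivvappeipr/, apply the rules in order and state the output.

Rule 1 (stop-cluster a-epenthesis): /p/ and /p/ form a stop–stop cluster, so [a] is inserted between them. /patmivvappeipr/ → patmivvapapeipr.
Rule 2 (intervocalic spirantization): /p/ is a stop between vowels /a/ and /a/, so it spirantizes to the fricative [f]. /p/ is a stop between vowels /a/ and /e/, so it spirantizes to the fricative [f]. /patmivvapapeipr/ → patmivvafafeipr.
Rule 3 (degemination): /vv/ is a geminate; the first /v/ deletes. /patmivvafafeipr/ → patmivafafeipr.
Rule 4 (final cluster simplification): /r/ is the second consonant of a word-final cluster /pr/, so it deletes. /patmivafafeipr/ → patmivafafeip.

patmivafafeip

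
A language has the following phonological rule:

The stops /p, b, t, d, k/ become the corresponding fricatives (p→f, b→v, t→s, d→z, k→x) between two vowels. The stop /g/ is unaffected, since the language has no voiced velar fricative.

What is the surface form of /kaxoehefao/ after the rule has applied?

kaxoehefao

No segment of /kaxoehefao/ meets the structural description of the rule, so the form surfaces unchanged.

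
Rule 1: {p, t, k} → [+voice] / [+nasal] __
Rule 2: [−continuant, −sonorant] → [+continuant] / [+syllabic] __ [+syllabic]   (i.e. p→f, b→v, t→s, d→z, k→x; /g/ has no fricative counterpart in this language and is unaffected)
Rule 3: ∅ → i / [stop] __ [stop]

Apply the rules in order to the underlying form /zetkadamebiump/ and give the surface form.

zetikazameviumb

Rule 1 (post-nasal voicing): /p/ is a voiceless stop immediately after the nasal /m/, so it voices to [b]. /zetkadamebiump/ → zetkadamebiumb.
Rule 2 (intervocalic spirantization): /d/ is a stop between vowels /a/ and /a/, so it spirantizes to the fricative [z]. /b/ is a stop between vowels /e/ and /i/, so it spirantizes to the fricative [v]. /zetkadamebiumb/ → zetkazameviumb.
Rule 3 (stop-cluster i-epenthesis): /t/ and /k/ form a stop–stop cluster, so [i] is inserted between them. /zetkazameviumb/ → zetikazameviumb.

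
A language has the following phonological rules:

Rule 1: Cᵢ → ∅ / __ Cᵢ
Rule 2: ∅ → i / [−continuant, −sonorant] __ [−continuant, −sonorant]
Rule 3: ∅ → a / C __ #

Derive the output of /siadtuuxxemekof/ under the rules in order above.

siadituuxemekofa

Rule 1 (degemination): /xx/ is a geminate; the first /x/ deletes. /siadtuuxxemekof/ → siadtuuxemekof.
Rule 2 (stop-cluster i-epenthesis): /d/ and /t/ form a stop–stop cluster, so [i] is inserted between them. /siadtuuxemekof/ → siadituuxemekof.
Rule 3 (final a-epenthesis): the form ends in the consonant /f/, so [a] is inserted word-finally. /siadituuxemekof/ → siadituuxemekofa.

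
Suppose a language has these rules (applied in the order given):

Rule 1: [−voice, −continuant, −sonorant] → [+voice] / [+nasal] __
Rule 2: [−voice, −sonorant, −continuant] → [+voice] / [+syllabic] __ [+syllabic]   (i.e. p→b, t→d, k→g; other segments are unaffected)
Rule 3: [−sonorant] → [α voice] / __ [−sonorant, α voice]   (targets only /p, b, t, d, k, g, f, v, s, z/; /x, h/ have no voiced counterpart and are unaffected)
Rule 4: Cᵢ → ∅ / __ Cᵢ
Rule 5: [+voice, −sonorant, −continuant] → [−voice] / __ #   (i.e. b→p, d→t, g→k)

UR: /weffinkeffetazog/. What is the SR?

Rule 1 (post-nasal voicing): /k/ is a voiceless stop immediately after the nasal /n/, so it voices to [g]. /weffinkeffetazog/ → weffingeffetazog.
Rule 2 (intervocalic voicing): /t/ is a voiceless stop between vowels /e/ and /a/, so it voices to [d]. /weffingeffetazog/ → weffingeffedazog.
Rule 3 (regressive voicing assimilation): no segment meets the environment; /weffingeffedazog/ is unchanged.
Rule 4 (degemination): /ff/ is a geminate; the first /f/ deletes. /ff/ is a geminate; the first /f/ deletes. /weffingeffedazog/ → wefingefedazog.
Rule 5 (final devoicing): /g/ is a voiced stop in word-final position, so it devoices to [k]. /wefingefedazog/ → wefingefedazok.

wefingefedazok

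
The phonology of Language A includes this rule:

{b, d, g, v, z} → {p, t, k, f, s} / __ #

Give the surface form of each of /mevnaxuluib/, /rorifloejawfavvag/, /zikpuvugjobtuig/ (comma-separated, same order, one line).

mevnaxuluip, rorifloejawfavvak, zikpuvugjobtuik

/mevnaxuluib/: /b/ is a voiced obstruent in word-final position, so it devoices to [p]. → [mevnaxuluip].
/rorifloejawfavvag/: /g/ is a voiced obstruent in word-final position, so it devoices to [k]. → [rorifloejawfavvak].
/zikpuvugjobtuig/: /g/ is a voiced obstruent in word-final position, so it devoices to [k]. → [zikpuvugjobtuik].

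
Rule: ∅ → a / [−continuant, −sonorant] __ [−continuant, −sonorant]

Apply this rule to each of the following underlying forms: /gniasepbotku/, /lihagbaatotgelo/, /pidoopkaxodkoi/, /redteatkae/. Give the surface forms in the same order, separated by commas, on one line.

gniasepabotaku, lihagabaatotagelo, pidoopakaxodakoi, redateatakae

/gniasepbotku/: /p/ and /b/ form a stop–stop cluster, so [a] is inserted between them. /t/ and /k/ form a stop–stop cluster, so [a] is inserted between them. → [gniasepabotaku].
/lihagbaatotgelo/: /g/ and /b/ form a stop–stop cluster, so [a] is inserted between them. /t/ and /g/ form a stop–stop cluster, so [a] is inserted between them. → [lihagabaatotagelo].
/pidoopkaxodkoi/: /p/ and /k/ form a stop–stop cluster, so [a] is inserted between them. /d/ and /k/ form a stop–stop cluster, so [a] is inserted between them. → [pidoopakaxodakoi].
/redteatkae/: /d/ and /t/ form a stop–stop cluster, so [a] is inserted between them. /t/ and /k/ form a stop–stop cluster, so [a] is inserted between them. → [redateatakae].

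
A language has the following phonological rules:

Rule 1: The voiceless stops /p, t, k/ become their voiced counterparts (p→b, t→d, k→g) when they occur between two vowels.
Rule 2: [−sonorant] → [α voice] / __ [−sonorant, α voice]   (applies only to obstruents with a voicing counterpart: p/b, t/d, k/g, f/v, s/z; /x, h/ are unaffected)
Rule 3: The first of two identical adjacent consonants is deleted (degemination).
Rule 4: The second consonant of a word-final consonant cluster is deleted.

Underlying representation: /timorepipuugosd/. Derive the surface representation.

timorebibuugoz

Rule 1 (intervocalic voicing): /p/ is a voiceless stop between vowels /e/ and /i/, so it voices to [b]. /p/ is a voiceless stop between vowels /i/ and /u/, so it voices to [b]. /timorepipuugosd/ → timorebibuugosd.
Rule 2 (regressive voicing assimilation): /s/ precedes the voiced obstruent /d/, so it voices to [z] by assimilation. /timorebibuugosd/ → timorebibuugozd.
Rule 3 (degemination): no segment meets the environment; /timorebibuugozd/ is unchanged.
Rule 4 (final cluster simplification): /d/ is the second consonant of a word-final cluster /zd/, so it deletes. /timorebibuugozd/ → timorebibuugoz.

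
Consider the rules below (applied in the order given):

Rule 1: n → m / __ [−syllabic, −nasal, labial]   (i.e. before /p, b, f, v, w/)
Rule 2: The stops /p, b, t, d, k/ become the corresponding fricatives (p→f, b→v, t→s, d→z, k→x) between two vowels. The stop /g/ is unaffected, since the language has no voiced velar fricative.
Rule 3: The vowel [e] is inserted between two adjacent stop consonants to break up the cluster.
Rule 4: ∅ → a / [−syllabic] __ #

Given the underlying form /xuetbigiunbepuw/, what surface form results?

xuetebigiumbefuwa

Rule 1 (nasal place assimilation): /n/ precedes the labial consonant /b/, so it assimilates in place to [m]. /xuetbigiunbepuw/ → xuetbigiumbepuw.
Rule 2 (intervocalic spirantization): /p/ is a stop between vowels /e/ and /u/, so it spirantizes to the fricative [f]. /xuetbigiumbepuw/ → xuetbigiumbefuw.
Rule 3 (stop-cluster e-epenthesis): /t/ and /b/ form a stop–stop cluster, so [e] is inserted between them. /xuetbigiumbefuw/ → xuetebigiumbefuw.
Rule 4 (final a-epenthesis): the form ends in the consonant /w/, so [a] is inserted word-finally. /xuetebigiumbefuw/ → xuetebigiumbefuwa.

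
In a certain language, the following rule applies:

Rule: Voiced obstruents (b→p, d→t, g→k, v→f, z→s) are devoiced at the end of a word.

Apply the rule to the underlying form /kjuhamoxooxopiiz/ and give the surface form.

/z/ is a voiced obstruent in word-final position, so it devoices to [s].
Surface form: [kjuhamoxooxopiis].

kjuhamoxooxopiis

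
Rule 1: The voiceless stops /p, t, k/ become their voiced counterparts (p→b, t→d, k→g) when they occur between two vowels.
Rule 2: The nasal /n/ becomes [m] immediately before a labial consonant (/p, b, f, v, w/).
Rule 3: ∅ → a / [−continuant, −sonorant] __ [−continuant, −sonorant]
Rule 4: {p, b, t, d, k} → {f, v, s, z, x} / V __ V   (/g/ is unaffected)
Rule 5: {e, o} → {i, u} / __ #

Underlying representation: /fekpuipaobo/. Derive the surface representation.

fexafuivaovu

Rule 1 (intervocalic voicing): /p/ is a voiceless stop between vowels /i/ and /a/, so it voices to [b]. /fekpuipaobo/ → fekpuibaobo.
Rule 2 (nasal place assimilation): no segment meets the environment; /fekpuibaobo/ is unchanged.
Rule 3 (stop-cluster a-epenthesis): /k/ and /p/ form a stop–stop cluster, so [a] is inserted between them. /fekpuibaobo/ → fekapuibaobo.
Rule 4 (intervocalic spirantization): /k/ is a stop between vowels /e/ and /a/, so it spirantizes to the fricative [x]. /p/ is a stop between vowels /a/ and /u/, so it spirantizes to the fricative [f]. /b/ is a stop between vowels /i/ and /a/, so it spirantizes to the fricative [v]. /b/ is a stop between vowels /o/ and /o/, so it spirantizes to the fricative [v]. /fekapuibaobo/ → fexafuivaovo.
Rule 5 (final vowel raising): /o/ is a mid vowel in word-final position, so it raises to [u]. /fexafuivaovo/ → fexafuivaovu.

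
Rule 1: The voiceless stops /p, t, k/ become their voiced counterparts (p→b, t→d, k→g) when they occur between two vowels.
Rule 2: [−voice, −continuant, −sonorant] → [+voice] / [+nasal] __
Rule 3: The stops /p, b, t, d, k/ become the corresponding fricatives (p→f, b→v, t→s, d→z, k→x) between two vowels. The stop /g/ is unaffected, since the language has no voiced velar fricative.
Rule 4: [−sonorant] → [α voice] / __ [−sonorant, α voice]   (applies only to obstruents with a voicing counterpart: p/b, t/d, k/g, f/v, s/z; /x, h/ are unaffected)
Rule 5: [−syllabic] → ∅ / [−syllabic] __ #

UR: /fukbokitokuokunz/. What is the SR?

fugbogizoguogun

Rule 1 (intervocalic voicing): /k/ is a voiceless stop between vowels /o/ and /i/, so it voices to [g]. /t/ is a voiceless stop between vowels /i/ and /o/, so it voices to [d]. /k/ is a voiceless stop between vowels /o/ and /u/, so it voices to [g]. /k/ is a voiceless stop between vowels /o/ and /u/, so it voices to [g]. /fukbokitokuokunz/ → fukbogidoguogunz.
Rule 2 (post-nasal voicing): no segment meets the environment; /fukbogidoguogunz/ is unchanged.
Rule 3 (intervocalic spirantization): /d/ is a stop between vowels /i/ and /o/, so it spirantizes to the fricative [z]. /fukbogidoguogunz/ → fukbogizoguogunz.
Rule 4 (regressive voicing assimilation): /k/ precedes the voiced obstruent /b/, so it voices to [g] by assimilation. /fukbogizoguogunz/ → fugbogizoguogunz.
Rule 5 (final cluster simplification): /z/ is the second consonant of a word-final cluster /nz/, so it deletes. /fugbogizoguogunz/ → fugbogizoguogun.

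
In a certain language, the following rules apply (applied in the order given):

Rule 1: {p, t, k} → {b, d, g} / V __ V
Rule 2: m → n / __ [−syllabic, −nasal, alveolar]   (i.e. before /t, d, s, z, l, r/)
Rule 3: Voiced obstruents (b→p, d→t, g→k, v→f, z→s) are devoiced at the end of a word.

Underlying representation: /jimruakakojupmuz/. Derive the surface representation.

Rule 1 (intervocalic voicing): /k/ is a voiceless stop between vowels /a/ and /a/, so it voices to [g]. /k/ is a voiceless stop between vowels /a/ and /o/, so it voices to [g]. /jimruakakojupmuz/ → jimruagagojupmuz.
Rule 2 (nasal place assimilation): /m/ precedes the alveolar consonant /r/, so it assimilates in place to [n]. /jimruagagojupmuz/ → jinruagagojupmuz.
Rule 3 (final devoicing): /z/ is a voiced obstruent in word-final position, so it devoices to [s]. /jinruagagojupmuz/ → jinruagagojupmus.

jinruagagojupmus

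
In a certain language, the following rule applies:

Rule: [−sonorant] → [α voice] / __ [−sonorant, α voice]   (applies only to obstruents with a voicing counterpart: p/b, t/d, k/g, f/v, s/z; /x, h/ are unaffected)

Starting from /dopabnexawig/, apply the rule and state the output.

dopabnexawig

No segment of /dopabnexawig/ meets the structural description of the rule, so the form surfaces unchanged.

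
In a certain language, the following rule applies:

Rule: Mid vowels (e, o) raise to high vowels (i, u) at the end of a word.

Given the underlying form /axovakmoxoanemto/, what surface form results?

axovakmoxoanemtu

/o/ is a mid vowel in word-final position, so it raises to [u].
The other instances of /o/, /e/ do not occur in the required environment and remain unchanged.
Surface form: [axovakmoxoanemtu].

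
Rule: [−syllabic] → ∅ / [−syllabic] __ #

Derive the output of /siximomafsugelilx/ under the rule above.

/x/ is the second consonant of a word-final cluster /lx/, so it deletes.
The other instances of /s/, /x/, /m/, /f/, /g/, /l/ do not occur in the required environment and remain unchanged.
Surface form: [siximomafsugelil].

siximomafsugelil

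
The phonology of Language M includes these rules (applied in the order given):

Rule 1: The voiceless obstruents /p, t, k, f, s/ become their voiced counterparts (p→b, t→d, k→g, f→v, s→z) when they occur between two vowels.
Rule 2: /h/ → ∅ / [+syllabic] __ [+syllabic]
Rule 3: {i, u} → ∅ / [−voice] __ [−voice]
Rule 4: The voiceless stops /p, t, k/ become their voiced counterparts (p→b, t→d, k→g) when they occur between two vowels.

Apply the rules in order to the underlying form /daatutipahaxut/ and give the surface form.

Rule 1 (intervocalic voicing): /t/ is a voiceless obstruent between vowels /a/ and /u/, so it voices to [d]. /t/ is a voiceless obstruent between vowels /u/ and /i/, so it voices to [d]. /p/ is a voiceless obstruent between vowels /i/ and /a/, so it voices to [b]. /daatutipahaxut/ → daadudibahaxut.
Rule 2 (intervocalic h-deletion): /h/ occurs between vowels /a/ and /a/, so it deletes. /daadudibahaxut/ → daadudibaaxut.
Rule 3 (high vowel syncope): /u/ is a high vowel flanked by voiceless consonants /x/ and /t/, so it deletes. /daadudibaaxut/ → daadudibaaxt.
Rule 4 (intervocalic voicing): no segment meets the environment; /daadudibaaxt/ is unchanged.

daadudibaaxt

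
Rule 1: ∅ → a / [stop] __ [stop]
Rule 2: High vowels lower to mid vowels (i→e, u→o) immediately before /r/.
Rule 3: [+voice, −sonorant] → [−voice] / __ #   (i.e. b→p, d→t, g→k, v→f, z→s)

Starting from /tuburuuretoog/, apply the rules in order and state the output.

tuboruoretook

Rule 1 (stop-cluster a-epenthesis): no segment meets the environment; /tuburuuretoog/ is unchanged.
Rule 2 (pre-rhotic lowering): /u/ is a high vowel immediately before /r/, so it lowers to [o]. /u/ is a high vowel immediately before /r/, so it lowers to [o]. /tuburuuretoog/ → tuboruoretoog.
Rule 3 (final devoicing): /g/ is a voiced obstruent in word-final position, so it devoices to [k]. /tuboruoretoog/ → tuboruoretook.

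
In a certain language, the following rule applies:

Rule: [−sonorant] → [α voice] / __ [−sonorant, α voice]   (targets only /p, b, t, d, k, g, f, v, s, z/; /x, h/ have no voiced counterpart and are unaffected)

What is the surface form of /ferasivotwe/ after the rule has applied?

ferasivotwe

No segment of /ferasivotwe/ meets the structural description of the rule, so the form surfaces unchanged.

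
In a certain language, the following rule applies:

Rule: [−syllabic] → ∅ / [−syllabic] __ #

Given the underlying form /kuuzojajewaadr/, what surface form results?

/r/ is the second consonant of a word-final cluster /dr/, so it deletes.
The other instances of /k/, /z/, /j/, /w/, /d/ do not occur in the required environment and remain unchanged.
Surface form: [kuuzojajewaad].

kuuzojajewaad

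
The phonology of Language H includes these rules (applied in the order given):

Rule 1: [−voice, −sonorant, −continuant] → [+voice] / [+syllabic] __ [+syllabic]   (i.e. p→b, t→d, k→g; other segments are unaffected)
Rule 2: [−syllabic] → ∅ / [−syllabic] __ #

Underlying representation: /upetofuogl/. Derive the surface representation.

ubedofuog

Rule 1 (intervocalic voicing): /p/ is a voiceless stop between vowels /u/ and /e/, so it voices to [b]. /t/ is a voiceless stop between vowels /e/ and /o/, so it voices to [d]. /upetofuogl/ → ubedofuogl.
Rule 2 (final cluster simplification): /l/ is the second consonant of a word-final cluster /gl/, so it deletes. /ubedofuogl/ → ubedofuog.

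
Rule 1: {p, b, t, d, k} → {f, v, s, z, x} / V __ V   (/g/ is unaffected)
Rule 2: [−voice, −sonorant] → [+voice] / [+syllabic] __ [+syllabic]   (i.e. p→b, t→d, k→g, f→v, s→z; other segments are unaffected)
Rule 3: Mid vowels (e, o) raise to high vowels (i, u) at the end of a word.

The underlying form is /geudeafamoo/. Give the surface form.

geuzeavamou

Rule 1 (intervocalic spirantization): /d/ is a stop between vowels /u/ and /e/, so it spirantizes to the fricative [z]. /geudeafamoo/ → geuzeafamoo.
Rule 2 (intervocalic voicing): /f/ is a voiceless obstruent between vowels /a/ and /a/, so it voices to [v]. /geuzeafamoo/ → geuzeavamoo.
Rule 3 (final vowel raising): /o/ is a mid vowel in word-final position, so it raises to [u]. /geuzeavamoo/ → geuzeavamou.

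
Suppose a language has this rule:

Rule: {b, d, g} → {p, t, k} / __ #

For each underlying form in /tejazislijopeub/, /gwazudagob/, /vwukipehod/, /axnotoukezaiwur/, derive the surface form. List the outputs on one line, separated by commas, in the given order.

tejazislijopeup, gwazudagop, vwukipehot, axnotoukezaiwur

/tejazislijopeub/: /b/ is a voiced stop in word-final position, so it devoices to [p]. → [tejazislijopeup].
/gwazudagob/: /b/ is a voiced stop in word-final position, so it devoices to [p]. → [gwazudagop].
/vwukipehod/: /d/ is a voiced stop in word-final position, so it devoices to [t]. → [vwukipehot].
/axnotoukezaiwur/: the rule's environment is not met; surfaces unchanged as [axnotoukezaiwur].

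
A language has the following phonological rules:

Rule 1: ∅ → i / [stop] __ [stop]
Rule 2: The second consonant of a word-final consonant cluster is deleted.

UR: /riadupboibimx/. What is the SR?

Rule 1 (stop-cluster i-epenthesis): /p/ and /b/ form a stop–stop cluster, so [i] is inserted between them. /riadupboibimx/ → riadupiboibimx.
Rule 2 (final cluster simplification): /x/ is the second consonant of a word-final cluster /mx/, so it deletes. /riadupiboibimx/ → riadupiboibim.

riadupiboibim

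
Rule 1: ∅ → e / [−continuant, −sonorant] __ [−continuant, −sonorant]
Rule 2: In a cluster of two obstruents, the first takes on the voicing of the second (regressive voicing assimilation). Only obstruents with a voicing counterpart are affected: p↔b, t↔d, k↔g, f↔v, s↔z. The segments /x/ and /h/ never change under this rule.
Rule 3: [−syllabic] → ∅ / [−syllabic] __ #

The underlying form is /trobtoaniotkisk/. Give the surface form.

trobetoaniotekis

Rule 1 (stop-cluster e-epenthesis): /b/ and /t/ form a stop–stop cluster, so [e] is inserted between them. /t/ and /k/ form a stop–stop cluster, so [e] is inserted between them. /trobtoaniotkisk/ → trobetoaniotekisk.
Rule 2 (regressive voicing assimilation): no segment meets the environment; /trobetoaniotekisk/ is unchanged.
Rule 3 (final cluster simplification): /k/ is the second consonant of a word-final cluster /sk/, so it deletes. /trobetoaniotekisk/ → trobetoaniotekis.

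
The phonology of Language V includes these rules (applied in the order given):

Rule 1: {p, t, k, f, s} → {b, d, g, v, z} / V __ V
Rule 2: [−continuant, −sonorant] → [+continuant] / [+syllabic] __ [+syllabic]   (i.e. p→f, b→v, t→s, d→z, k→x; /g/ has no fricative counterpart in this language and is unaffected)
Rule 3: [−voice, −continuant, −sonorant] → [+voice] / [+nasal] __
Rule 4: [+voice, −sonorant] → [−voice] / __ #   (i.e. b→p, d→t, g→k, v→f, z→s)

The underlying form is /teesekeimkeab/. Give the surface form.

Rule 1 (intervocalic voicing): /s/ is a voiceless obstruent between vowels /e/ and /e/, so it voices to [z]. /k/ is a voiceless obstruent between vowels /e/ and /e/, so it voices to [g]. /teesekeimkeab/ → teezegeimkeab.
Rule 2 (intervocalic spirantization): no segment meets the environment; /teezegeimkeab/ is unchanged.
Rule 3 (post-nasal voicing): /k/ is a voiceless stop immediately after the nasal /m/, so it voices to [g]. /teezegeimkeab/ → teezegeimgeab.
Rule 4 (final devoicing): /b/ is a voiced obstruent in word-final position, so it devoices to [p]. /teezegeimgeab/ → teezegeimgeap.

teezegeimgeap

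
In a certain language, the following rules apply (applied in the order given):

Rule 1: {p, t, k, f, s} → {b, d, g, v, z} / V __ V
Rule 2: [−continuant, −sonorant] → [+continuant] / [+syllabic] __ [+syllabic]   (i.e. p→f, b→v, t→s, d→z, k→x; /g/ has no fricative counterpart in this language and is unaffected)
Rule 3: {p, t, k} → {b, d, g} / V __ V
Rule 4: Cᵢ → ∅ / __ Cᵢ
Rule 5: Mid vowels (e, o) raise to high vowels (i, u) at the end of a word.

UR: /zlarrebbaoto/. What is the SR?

zlarebaozu

Rule 1 (intervocalic voicing): /t/ is a voiceless obstruent between vowels /o/ and /o/, so it voices to [d]. /zlarrebbaoto/ → zlarrebbaodo.
Rule 2 (intervocalic spirantization): /d/ is a stop between vowels /o/ and /o/, so it spirantizes to the fricative [z]. /zlarrebbaodo/ → zlarrebbaozo.
Rule 3 (intervocalic voicing): no segment meets the environment; /zlarrebbaozo/ is unchanged.
Rule 4 (degemination): /rr/ is a geminate; the first /r/ deletes. /bb/ is a geminate; the first /b/ deletes. /zlarrebbaozo/ → zlarebaozo.
Rule 5 (final vowel raising): /o/ is a mid vowel in word-final position, so it raises to [u]. /zlarebaozo/ → zlarebaozu.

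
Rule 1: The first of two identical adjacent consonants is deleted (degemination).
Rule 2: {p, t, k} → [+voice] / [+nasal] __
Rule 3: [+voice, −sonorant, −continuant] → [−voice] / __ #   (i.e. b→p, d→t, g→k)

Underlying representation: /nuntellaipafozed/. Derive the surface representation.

Rule 1 (degemination): /ll/ is a geminate; the first /l/ deletes. /nuntellaipafozed/ → nuntelaipafozed.
Rule 2 (post-nasal voicing): /t/ is a voiceless stop immediately after the nasal /n/, so it voices to [d]. /nuntelaipafozed/ → nundelaipafozed.
Rule 3 (final devoicing): /d/ is a voiced stop in word-final position, so it devoices to [t]. /nundelaipafozed/ → nundelaipafozet.

nundelaipafozet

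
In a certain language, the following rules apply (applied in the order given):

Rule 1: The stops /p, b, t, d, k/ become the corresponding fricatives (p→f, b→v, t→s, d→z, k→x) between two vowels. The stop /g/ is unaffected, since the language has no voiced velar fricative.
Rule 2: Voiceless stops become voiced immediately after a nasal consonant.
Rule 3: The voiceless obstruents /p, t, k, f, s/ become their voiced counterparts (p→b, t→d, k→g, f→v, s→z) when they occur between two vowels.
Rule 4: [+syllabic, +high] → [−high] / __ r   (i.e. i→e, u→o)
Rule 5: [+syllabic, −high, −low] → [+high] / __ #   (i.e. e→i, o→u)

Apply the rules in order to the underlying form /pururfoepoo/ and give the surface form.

pororfoevou

Rule 1 (intervocalic spirantization): /p/ is a stop between vowels /e/ and /o/, so it spirantizes to the fricative [f]. /pururfoepoo/ → pururfoefoo.
Rule 2 (post-nasal voicing): no segment meets the environment; /pururfoefoo/ is unchanged.
Rule 3 (intervocalic voicing): /f/ is a voiceless obstruent between vowels /e/ and /o/, so it voices to [v]. /pururfoefoo/ → pururfoevoo.
Rule 4 (pre-rhotic lowering): /u/ is a high vowel immediately before /r/, so it lowers to [o]. /u/ is a high vowel immediately before /r/, so it lowers to [o]. /pururfoevoo/ → pororfoevoo.
Rule 5 (final vowel raising): /o/ is a mid vowel in word-final position, so it raises to [u]. /pororfoevoo/ → pororfoevou.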